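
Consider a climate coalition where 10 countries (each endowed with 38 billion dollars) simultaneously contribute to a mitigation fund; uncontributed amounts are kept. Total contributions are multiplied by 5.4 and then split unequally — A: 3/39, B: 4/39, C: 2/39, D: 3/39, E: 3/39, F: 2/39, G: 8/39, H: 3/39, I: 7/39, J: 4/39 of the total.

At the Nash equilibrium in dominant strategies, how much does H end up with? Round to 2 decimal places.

A player with share s gets back 5.4·s per unit contributed, so full contribution is dominant for anyone with s > 1/5.4 = 0.1852 and zero contribution is dominant for anyone below.
G alone (share 8/39) is above the threshold, contributing 38; the remaining 9 contribute 0. Total contributed: 38.
H keeps 38 and receives 5.4 × 38 × 3/39 = 15.78 from the mitigation fund, for a payoff of 53.78.

53.78 billion dollars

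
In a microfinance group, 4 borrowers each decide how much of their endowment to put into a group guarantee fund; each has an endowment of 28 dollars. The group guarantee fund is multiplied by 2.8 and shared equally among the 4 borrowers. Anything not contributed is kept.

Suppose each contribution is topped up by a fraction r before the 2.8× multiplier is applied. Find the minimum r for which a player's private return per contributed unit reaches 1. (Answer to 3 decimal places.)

With matching at rate r, one contributed unit becomes (1 + r) in the group guarantee fund and returns 2.8 × (1 + r) / 4 to the contributor.
Setting this equal to 1: 1 + r = 4/2.8 = 1.4286.
So the minimum matching rate is r = 1.4286 − 1 = 0.429.

0.429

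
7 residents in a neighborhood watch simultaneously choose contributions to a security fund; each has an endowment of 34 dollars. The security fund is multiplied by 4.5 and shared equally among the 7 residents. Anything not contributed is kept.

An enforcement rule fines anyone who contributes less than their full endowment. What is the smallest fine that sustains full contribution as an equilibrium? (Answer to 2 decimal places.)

Given the others contribute fully, the best deviation is to contribute 0 (any partial contribution still incurs the fine and gives up units whose private return 0.6429 is below 1).
Deviating from 34 to 0 saves 34 dollars but forfeits the deviator's share of the drop in the security fund: 4.5/7 × 34 = 21.86.
So the deviation gain is 34 − 21.86 = 12.14, and the fine must be at least 12.14 dollars to wipe it out.

12.14 dollars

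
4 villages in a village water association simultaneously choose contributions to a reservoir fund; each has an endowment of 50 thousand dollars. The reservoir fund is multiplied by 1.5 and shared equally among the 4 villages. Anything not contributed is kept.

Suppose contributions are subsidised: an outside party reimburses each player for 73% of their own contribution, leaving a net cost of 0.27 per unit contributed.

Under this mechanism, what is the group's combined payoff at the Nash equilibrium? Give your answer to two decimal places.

Under the mechanism each unit contributed yields (1.5/4) / 0.27 = 1.3889 back to its contributor per unit of net cost, which exceeds 1, making full contribution the dominant choice for everyone.
So the Nash equilibrium is full contribution by all 4; the group earns 4 × (50 × 0.73 + 1.5 × 50) = 446.00.

446.00 thousand dollars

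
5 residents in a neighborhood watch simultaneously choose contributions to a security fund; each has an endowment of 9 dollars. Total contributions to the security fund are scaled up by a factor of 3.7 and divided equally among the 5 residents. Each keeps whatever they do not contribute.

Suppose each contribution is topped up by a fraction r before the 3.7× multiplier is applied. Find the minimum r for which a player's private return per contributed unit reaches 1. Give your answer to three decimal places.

With matching at rate r, one contributed unit becomes (1 + r) in the security fund and returns 3.7 × (1 + r) / 5 to the contributor.
Setting this equal to 1: 1 + r = 5/3.7 = 1.3514.
So the minimum matching rate is r = 1.3514 − 1 = 0.351.

0.351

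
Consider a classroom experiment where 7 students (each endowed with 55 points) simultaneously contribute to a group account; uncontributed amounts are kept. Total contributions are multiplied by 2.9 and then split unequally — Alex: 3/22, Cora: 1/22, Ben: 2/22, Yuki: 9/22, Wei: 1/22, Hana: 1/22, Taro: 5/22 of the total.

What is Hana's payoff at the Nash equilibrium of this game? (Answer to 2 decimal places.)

Player j's private return per contributed unit is 2.9 × (j's share). Contributing is weakly dominant for j when that share is at least 1/2.9 = 0.3448, and contributing 0 is dominant otherwise.
Yuki alone (share 9/22) is above the threshold, contributing 55; the remaining 6 contribute 0. Total contributed: 55.
Hana keeps 55 and receives 2.9 × 55 × 1/22 = 7.25 from the group account, for a payoff of 62.25.

62.25 points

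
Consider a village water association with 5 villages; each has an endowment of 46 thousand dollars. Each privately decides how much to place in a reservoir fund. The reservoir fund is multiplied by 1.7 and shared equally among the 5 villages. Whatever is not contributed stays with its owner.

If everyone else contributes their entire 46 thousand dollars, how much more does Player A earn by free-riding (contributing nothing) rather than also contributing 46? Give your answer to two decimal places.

Switching from a contribution of 46 to 0 lets Player A keep an extra 46 thousand dollars, but lowers the reservoir fund by 46, which costs Player A their own share of that drop: 1.7/5 × 46 = 15.64.
Net gain = 46 − 15.64 = 30.36. The private return per contributed unit (0.3400) is below 1, so free-riding is indeed the best response regardless of what the others do.

30.36 thousand dollars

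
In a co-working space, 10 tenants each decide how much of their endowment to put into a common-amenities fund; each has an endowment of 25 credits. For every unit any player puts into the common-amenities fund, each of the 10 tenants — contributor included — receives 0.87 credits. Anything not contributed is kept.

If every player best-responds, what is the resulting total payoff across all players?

250.00 credits

The private return per contributed unit is 0.87 < 1, so contributing 0 is dominant for every player. At the Nash equilibrium everyone keeps their 25, and the group total is 10 × 25 = 250.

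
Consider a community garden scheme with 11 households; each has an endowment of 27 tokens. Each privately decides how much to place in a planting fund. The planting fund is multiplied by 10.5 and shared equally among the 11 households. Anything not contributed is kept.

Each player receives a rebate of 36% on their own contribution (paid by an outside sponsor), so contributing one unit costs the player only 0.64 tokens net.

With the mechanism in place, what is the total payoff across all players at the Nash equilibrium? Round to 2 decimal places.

3225.42 tokens

With the mechanism, a contributed unit returns (10.5/11) / 0.64 = 1.4915 per unit of net cost to the contributor — now above 1 — so contributing fully is weakly dominant for every player.
So the Nash equilibrium is full contribution by all 11; the group earns 11 × (27 × 0.36 + 10.5 × 27) = 3225.42.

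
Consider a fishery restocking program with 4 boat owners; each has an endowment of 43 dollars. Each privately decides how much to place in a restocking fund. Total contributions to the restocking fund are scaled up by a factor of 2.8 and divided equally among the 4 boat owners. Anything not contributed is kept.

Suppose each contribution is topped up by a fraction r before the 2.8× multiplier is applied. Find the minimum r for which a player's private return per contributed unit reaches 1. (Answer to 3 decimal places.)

With matching at rate r, one contributed unit becomes (1 + r) in the restocking fund and returns 2.8 × (1 + r) / 4 to the contributor.
Setting this equal to 1: 1 + r = 4/2.8 = 1.4286.
So the minimum matching rate is r = 1.4286 − 1 = 0.429.

0.429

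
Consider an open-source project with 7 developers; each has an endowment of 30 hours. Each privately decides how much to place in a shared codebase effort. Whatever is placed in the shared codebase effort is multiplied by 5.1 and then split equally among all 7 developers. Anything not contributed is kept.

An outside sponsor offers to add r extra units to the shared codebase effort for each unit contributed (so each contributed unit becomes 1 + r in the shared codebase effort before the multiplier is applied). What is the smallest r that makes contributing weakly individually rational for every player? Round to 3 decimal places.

0.373

With matching at rate r, one contributed unit becomes (1 + r) in the shared codebase effort and returns 5.1 × (1 + r) / 7 to the contributor.
Setting this equal to 1: 1 + r = 7/5.1 = 1.3725.
So the minimum matching rate is r = 1.3725 − 1 = 0.373.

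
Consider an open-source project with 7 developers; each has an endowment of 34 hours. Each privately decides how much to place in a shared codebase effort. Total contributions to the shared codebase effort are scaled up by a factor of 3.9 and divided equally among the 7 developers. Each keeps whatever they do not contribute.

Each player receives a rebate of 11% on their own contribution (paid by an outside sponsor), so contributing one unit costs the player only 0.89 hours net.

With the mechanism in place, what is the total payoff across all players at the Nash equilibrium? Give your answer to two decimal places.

238.00 hours

The effective private return is (3.9/7) / 0.89 = 0.6260, which is still under 1, so the mechanism doesn't change anyone's dominant strategy: zero contribution.
Everyone keeps their endowment and the group total is 7 × 34 = 238.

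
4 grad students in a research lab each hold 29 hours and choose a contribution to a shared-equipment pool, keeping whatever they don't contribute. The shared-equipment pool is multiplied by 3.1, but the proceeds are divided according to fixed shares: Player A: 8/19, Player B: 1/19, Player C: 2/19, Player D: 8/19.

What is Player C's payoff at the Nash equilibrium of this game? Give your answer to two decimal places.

47.93 hours

Player j's private return per contributed unit is 3.1 × (j's share). Contributing is weakly dominant for j when that share is at least 1/3.1 = 0.3226, and contributing 0 is dominant otherwise.
Player A and Player D clear that bar, contributing 29 each; the remaining 2 contribute 0. Total contributed: 58.
Player C keeps 29 and receives 3.1 × 58 × 2/19 = 18.93 from the shared-equipment pool, for a payoff of 47.93.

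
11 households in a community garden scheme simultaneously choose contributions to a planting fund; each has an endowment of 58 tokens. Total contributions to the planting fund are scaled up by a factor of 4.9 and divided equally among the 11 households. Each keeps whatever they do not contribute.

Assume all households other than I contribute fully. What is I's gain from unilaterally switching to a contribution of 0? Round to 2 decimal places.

32.16 tokens

Switching from a contribution of 58 to 0 lets I keep an extra 58 tokens, but lowers the planting fund by 58, which costs I their own share of that drop: 4.9/11 × 58 = 25.84.
Net gain = 58 − 25.84 = 32.16. The private return per contributed unit (0.4455) is below 1, so free-riding is indeed the best response regardless of what the others do.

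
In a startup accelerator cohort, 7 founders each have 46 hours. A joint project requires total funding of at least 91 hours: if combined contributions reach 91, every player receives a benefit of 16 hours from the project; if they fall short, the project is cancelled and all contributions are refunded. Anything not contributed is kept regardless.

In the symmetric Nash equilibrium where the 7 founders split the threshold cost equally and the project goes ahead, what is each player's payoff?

Equal share of the threshold: 91/7 = 13.
At this profile no one gains by cutting their contribution: any cut drops the total below 91, the project is cancelled, contributions are refunded, and the deviator ends with 46, which is less than 46 − 13 + 16 = 49. Contributing more than 13 just wastes the excess. So contributing exactly 13 is a best response.
Each player's payoff: 46 − 13 + 16 = 49.

49 hours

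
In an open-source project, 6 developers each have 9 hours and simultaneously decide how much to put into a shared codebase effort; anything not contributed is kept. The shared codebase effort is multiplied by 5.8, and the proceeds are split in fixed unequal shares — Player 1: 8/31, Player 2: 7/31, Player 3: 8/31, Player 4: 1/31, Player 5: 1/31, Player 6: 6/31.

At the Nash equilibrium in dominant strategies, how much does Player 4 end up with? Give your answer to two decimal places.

Each unit j contributes comes back to j as 5.8 × (j's share), so j prefers to contribute only if that share exceeds 1/5.8 = 0.1724; otherwise keeping the unit dominates.
Player 1, Player 2, Player 3 and Player 6 clear that bar, contributing 9 each; the remaining 2 contribute 0. Total contributed: 36.
Player 4 keeps 9 and receives 5.8 × 36 × 1/31 = 6.74 from the shared codebase effort, for a payoff of 15.74.

15.74 hours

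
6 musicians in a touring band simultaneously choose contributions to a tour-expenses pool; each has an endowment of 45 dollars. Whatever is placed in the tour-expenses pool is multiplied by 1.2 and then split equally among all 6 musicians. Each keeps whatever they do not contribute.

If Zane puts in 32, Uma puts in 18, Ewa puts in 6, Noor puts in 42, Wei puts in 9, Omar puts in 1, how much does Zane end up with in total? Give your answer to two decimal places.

Total contributed: 32 + 18 + 6 + 42 + 9 + 1 = 108.
Each receives 1.2 × 108 / 6 = 21.60 from the tour-expenses pool.
Zane keeps 45 − 32 = 13, so Zane's payoff is 13 + 21.60 = 34.60.

34.60 dollars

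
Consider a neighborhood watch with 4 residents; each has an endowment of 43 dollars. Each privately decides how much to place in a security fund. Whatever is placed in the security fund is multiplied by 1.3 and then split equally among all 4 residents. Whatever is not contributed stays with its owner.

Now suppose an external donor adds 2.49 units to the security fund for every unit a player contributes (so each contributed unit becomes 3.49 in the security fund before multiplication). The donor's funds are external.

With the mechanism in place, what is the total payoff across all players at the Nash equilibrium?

Under the mechanism each unit contributed yields 1.3 × 3.49 / 4 = 1.1343 back to its contributor per unit of net cost, which exceeds 1, making full contribution the dominant choice for everyone.
So the Nash equilibrium is full contribution by all 4; the group earns 1.3 × 3.49 × 172 = 780.36.

780.36 dollars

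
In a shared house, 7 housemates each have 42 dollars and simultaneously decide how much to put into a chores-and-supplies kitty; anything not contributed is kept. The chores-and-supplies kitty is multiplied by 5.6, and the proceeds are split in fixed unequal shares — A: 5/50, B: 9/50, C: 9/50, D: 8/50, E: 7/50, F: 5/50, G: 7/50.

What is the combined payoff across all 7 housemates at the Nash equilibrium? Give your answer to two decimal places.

Player j's private return per contributed unit is 5.6 × (j's share). Contributing is weakly dominant for j when that share is at least 1/5.6 = 0.1786, and contributing 0 is dominant otherwise.
B and C are above the threshold, contributing 42 each; the remaining 5 contribute 0. Total contributed: 84.
The chores-and-supplies kitty pays out 5.6 × 84 = 470.40 in total (split across the unequal shares, but the aggregate is all that matters for the group sum).
The 5 free-riders keep 42 each, adding 210. Group total = 210 + 470.40 = 680.40.

680.40 dollars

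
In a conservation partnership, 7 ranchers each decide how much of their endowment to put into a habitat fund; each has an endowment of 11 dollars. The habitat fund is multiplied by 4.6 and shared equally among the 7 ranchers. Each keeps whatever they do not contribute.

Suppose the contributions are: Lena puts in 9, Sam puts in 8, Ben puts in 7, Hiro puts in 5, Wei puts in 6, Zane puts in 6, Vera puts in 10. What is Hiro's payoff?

39.51 dollars

Total contributed: 9 + 8 + 7 + 5 + 6 + 6 + 10 = 51.
Each receives 4.6 × 51 / 7 = 33.51 from the habitat fund.
Hiro keeps 11 − 5 = 6, so Hiro's payoff is 6 + 33.51 = 39.51.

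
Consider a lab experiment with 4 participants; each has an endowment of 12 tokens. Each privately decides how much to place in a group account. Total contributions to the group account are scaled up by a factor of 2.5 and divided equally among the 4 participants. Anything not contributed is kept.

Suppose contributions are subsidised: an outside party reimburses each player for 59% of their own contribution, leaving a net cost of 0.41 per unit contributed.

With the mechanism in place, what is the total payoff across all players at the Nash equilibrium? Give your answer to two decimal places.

148.32 tokens

The effective private return per unit is now (2.5/4) / 0.41 = 1.5244 > 1, so every player's dominant strategy flips to full contribution.
At the Nash equilibrium everyone contributes 12. Group total payoff = 4 × (12 × 0.59 + 2.5 × 12) = 148.32.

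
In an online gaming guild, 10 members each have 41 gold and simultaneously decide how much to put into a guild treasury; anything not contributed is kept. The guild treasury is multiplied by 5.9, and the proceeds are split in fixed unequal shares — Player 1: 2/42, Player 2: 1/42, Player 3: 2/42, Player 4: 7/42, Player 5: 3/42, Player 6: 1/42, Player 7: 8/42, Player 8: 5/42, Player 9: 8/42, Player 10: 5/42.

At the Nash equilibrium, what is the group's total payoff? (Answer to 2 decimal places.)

A player with share s gets back 5.9·s per unit contributed, so full contribution is dominant for anyone with s > 1/5.9 = 0.1695 and zero contribution is dominant for anyone below.
Player 7 and Player 9 are above the threshold, contributing 41 each; the remaining 8 contribute 0. Total contributed: 82.
The guild treasury pays out 5.9 × 82 = 483.80 in total (split across the unequal shares, but the aggregate is all that matters for the group sum).
The 8 free-riders keep 41 each, adding 328. Group total = 328 + 483.80 = 811.80.

811.80 gold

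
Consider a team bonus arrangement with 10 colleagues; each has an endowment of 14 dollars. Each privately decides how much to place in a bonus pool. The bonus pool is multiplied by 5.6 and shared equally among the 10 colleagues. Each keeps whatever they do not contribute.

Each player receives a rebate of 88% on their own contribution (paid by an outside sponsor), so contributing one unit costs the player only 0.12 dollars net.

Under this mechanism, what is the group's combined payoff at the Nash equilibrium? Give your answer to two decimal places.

Under the mechanism each unit contributed yields (5.6/10) / 0.12 = 4.6667 back to its contributor per unit of net cost, which exceeds 1, making full contribution the dominant choice for everyone.
So the Nash equilibrium is full contribution by all 10; the group earns 10 × (14 × 0.88 + 5.6 × 14) = 907.20.

907.20 dollars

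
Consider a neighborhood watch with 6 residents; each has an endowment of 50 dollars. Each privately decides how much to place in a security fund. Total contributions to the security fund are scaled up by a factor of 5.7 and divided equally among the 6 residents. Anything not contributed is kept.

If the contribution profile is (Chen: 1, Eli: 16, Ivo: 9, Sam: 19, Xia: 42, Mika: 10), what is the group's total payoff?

Total contributed: 1 + 16 + 9 + 19 + 42 + 10 = 97; total kept: 6 × 50 − 97 = 203.
The security fund pays out 5.7 × 97 = 552.90 in aggregate.
Group total = 203 + 552.90 = 755.90.

755.90 dollars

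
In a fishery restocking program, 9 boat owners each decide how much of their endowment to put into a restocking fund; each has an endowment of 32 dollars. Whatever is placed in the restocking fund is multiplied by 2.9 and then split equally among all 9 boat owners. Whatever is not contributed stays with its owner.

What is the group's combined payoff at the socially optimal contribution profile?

Each contributed unit returns 2.900 to the group as a whole (0.3222 to each of 9 players), which exceeds 1, so the social optimum is full contribution: group total = 2.900 × 288 = 835.20.

835.20 dollars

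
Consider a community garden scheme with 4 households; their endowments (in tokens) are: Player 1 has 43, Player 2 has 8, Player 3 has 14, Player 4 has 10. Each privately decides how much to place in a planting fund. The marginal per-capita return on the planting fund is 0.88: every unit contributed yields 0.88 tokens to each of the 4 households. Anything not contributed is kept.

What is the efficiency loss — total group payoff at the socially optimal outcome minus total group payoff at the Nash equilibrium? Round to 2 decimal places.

189.00 tokens

The private return per contributed unit is 0.88 < 1 for everyone, so the Nash equilibrium is zero contribution and the group total is Σ E_j = 43 + 8 + 14 + 10 = 75.
Each contributed unit returns 3.520 to the group, so the social optimum is full contribution by everyone: group total = 3.520 × 75 = 264.00.
Efficiency loss = (3.520 − 1) × 75 = 189.00.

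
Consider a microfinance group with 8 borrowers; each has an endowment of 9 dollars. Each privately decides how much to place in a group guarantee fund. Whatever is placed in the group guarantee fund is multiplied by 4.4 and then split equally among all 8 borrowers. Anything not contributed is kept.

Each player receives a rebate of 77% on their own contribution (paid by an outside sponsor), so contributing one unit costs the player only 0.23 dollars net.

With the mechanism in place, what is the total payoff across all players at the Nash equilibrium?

372.24 dollars

Under the mechanism each unit contributed yields (4.4/8) / 0.23 = 2.3913 back to its contributor per unit of net cost, which exceeds 1, making full contribution the dominant choice for everyone.
So the Nash equilibrium is full contribution by all 8; the group earns 8 × (9 × 0.77 + 4.4 × 9) = 372.24.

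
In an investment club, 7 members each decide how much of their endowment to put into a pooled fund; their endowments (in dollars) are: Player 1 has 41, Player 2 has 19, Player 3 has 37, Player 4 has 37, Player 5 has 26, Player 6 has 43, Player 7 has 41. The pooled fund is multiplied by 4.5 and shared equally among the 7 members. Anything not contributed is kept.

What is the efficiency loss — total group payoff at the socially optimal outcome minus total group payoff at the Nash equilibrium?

The private return per contributed unit is 4.5/7 = 0.6429 < 1 for every player regardless of endowment, so the Nash equilibrium is zero contribution and the group total is Σ E_j = 41 + 19 + 37 + 37 + 26 + 43 + 41 = 244.
Each contributed unit returns 4.500 to the group, so the social optimum is full contribution by everyone: group total = 4.500 × 244 = 1098.00.
Efficiency loss = (4.500 − 1) × 244 = 854.00.

854.00 dollars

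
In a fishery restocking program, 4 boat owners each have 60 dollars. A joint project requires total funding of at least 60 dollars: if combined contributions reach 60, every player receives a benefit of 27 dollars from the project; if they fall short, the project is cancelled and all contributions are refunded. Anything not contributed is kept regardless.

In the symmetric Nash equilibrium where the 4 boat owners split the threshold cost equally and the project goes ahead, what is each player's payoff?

72 dollars

Equal share of the threshold: 60/4 = 15.
At this profile no one gains by cutting their contribution: any cut drops the total below 60, the project is cancelled, contributions are refunded, and the deviator ends with 60, which is less than 60 − 15 + 27 = 72. Contributing more than 15 just wastes the excess. So contributing exactly 15 is a best response.
Each player's payoff: 60 − 15 + 27 = 72.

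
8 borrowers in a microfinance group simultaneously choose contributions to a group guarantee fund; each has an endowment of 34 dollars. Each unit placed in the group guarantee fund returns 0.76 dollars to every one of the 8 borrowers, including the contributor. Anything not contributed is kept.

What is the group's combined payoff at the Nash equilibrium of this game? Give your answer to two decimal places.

The private return per contributed unit is 0.76 < 1, so contributing 0 is dominant for every player. At the Nash equilibrium everyone keeps their 34, and the group total is 8 × 34 = 272.

272.00 dollars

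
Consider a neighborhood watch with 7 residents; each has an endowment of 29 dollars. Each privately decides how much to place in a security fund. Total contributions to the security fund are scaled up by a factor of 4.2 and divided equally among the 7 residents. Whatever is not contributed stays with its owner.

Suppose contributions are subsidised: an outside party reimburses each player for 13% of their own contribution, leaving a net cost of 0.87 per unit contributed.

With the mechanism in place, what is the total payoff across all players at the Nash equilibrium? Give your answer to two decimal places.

Even with the mechanism, each unit contributed returns only (4.2/7) / 0.87 = 0.6897 per unit of net cost, so contributing nothing is still dominant.
At the Nash equilibrium no one contributes; group total payoff = 7 × 29 = 203.

203.00 dollars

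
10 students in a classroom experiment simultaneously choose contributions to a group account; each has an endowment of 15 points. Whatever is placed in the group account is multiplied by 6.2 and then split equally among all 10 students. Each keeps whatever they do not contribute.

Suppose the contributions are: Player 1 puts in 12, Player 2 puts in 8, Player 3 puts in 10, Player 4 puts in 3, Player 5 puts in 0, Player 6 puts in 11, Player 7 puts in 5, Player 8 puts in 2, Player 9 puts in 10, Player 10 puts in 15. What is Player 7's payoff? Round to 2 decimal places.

Total contributed: 12 + 8 + 10 + 3 + 0 + 11 + 5 + 2 + 10 + 15 = 76.
Each receives 6.2 × 76 / 10 = 47.12 from the group account.
Player 7 keeps 15 − 5 = 10, so Player 7's payoff is 10 + 47.12 = 57.12.

57.12 points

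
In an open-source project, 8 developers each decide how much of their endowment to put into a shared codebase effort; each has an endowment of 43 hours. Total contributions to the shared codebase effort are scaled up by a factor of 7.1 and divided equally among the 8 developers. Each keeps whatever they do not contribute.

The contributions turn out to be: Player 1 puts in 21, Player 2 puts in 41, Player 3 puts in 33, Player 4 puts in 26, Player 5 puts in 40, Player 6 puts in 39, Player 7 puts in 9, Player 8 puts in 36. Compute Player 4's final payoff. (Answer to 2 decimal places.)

234.44 hours

Total contributed: 21 + 41 + 33 + 26 + 40 + 39 + 9 + 36 = 245.
Each receives 7.1 × 245 / 8 = 217.44 from the shared codebase effort.
Player 4 keeps 43 − 26 = 17, so Player 4's payoff is 17 + 217.44 = 234.44.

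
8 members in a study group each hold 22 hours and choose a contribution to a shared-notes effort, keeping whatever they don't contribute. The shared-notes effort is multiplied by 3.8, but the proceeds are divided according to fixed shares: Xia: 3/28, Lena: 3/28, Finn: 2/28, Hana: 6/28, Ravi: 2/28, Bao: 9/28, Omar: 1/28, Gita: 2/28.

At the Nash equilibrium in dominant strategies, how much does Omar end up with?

For player j, contributing a unit is worthwhile iff 3.8 × (j's share) ≥ 1, i.e. iff j's share is at least 0.2632.
The only share above 0.2632 is Bao's 9/28, contributing 22; the remaining 7 contribute 0. Total contributed: 22.
Omar keeps 22 and receives 3.8 × 22 × 1/28 = 2.99 from the shared-notes effort, for a payoff of 24.99.

24.99 hours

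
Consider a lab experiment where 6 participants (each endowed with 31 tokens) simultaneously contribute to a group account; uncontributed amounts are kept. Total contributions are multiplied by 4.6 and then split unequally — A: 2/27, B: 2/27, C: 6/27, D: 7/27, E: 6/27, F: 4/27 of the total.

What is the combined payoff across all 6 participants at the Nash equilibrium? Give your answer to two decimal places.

A player with share s gets back 4.6·s per unit contributed, so full contribution is dominant for anyone with s > 1/4.6 = 0.2174 and zero contribution is dominant for anyone below.
The shares above 0.2174 belong to C, D and E, contributing 31 each; the remaining 3 contribute 0. Total contributed: 93.
The group account pays out 4.6 × 93 = 427.80 in total (split across the unequal shares, but the aggregate is all that matters for the group sum).
The 3 free-riders keep 31 each, adding 93. Group total = 93 + 427.80 = 520.80.

520.80 tokens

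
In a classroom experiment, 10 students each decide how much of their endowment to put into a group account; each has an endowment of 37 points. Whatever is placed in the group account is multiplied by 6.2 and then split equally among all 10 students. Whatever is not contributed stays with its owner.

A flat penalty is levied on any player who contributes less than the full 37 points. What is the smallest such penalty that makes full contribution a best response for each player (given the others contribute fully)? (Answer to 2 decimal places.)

14.06 points

Given the others contribute fully, the best deviation is to contribute 0 (any partial contribution still incurs the fine and gives up units whose private return 0.6200 is below 1).
Deviating from 37 to 0 saves 37 points but forfeits the deviator's share of the drop in the group account: 6.2/10 × 37 = 22.94.
So the deviation gain is 37 − 22.94 = 14.06, and the fine must be at least 14.06 points to wipe it out.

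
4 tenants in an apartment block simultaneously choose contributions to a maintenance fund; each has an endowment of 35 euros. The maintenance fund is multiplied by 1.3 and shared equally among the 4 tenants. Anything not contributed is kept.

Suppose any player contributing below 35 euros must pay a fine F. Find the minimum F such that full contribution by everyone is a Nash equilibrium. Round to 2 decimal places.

23.63 euros

Given the others contribute fully, the best deviation is to contribute 0 (any partial contribution still incurs the fine and gives up units whose private return 0.3250 is below 1).
Deviating from 35 to 0 saves 35 euros but forfeits the deviator's share of the drop in the maintenance fund: 1.3/4 × 35 = 11.37.
So the deviation gain is 35 − 11.37 = 23.63, and the fine must be at least 23.63 euros to wipe it out.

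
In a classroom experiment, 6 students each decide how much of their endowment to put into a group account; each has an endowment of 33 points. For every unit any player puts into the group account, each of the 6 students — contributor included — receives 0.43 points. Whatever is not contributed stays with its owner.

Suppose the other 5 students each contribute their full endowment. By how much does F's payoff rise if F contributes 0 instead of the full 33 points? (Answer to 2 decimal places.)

18.81 points

Switching from a contribution of 33 to 0 lets F keep an extra 33 points, but lowers the group account by 33, which costs F their own share of that drop: 0.43 × 33 = 14.19.
Net gain = 33 − 14.19 = 18.81. The private return per contributed unit (0.43) is below 1, so free-riding is indeed the best response regardless of what the others do.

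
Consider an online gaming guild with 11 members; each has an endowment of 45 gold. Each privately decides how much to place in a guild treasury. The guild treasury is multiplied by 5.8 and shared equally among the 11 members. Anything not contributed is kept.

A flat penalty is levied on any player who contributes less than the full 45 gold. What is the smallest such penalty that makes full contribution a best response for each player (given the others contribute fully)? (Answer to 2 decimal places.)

Given the others contribute fully, the best deviation is to contribute 0 (any partial contribution still incurs the fine and gives up units whose private return 0.5273 is below 1).
Deviating from 45 to 0 saves 45 gold but forfeits the deviator's share of the drop in the guild treasury: 5.8/11 × 45 = 23.73.
So the deviation gain is 45 − 23.73 = 21.27, and the fine must be at least 21.27 gold to wipe it out.

21.27 gold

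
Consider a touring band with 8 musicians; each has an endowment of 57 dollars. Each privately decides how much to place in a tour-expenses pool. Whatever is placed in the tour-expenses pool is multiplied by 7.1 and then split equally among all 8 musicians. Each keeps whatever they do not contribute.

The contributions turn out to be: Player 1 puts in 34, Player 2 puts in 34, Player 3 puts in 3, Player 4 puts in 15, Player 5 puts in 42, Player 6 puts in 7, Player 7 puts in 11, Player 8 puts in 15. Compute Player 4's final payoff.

184.89 dollars

Total contributed: 34 + 34 + 3 + 15 + 42 + 7 + 11 + 15 = 161.
Each receives 7.1 × 161 / 8 = 142.89 from the tour-expenses pool.
Player 4 keeps 57 − 15 = 42, so Player 4's payoff is 42 + 142.89 = 184.89.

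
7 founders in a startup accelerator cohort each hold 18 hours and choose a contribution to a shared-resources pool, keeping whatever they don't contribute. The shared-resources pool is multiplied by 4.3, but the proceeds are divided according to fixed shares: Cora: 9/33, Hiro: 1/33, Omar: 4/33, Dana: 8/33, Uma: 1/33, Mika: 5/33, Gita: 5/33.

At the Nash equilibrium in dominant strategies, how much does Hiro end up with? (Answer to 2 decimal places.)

22.69 hours

For player j, contributing a unit is worthwhile iff 4.3 × (j's share) ≥ 1, i.e. iff j's share is at least 0.2326.
The shares above 0.2326 belong to Cora and Dana, contributing 18 each; the remaining 5 contribute 0. Total contributed: 36.
Hiro keeps 18 and receives 4.3 × 36 × 1/33 = 4.69 from the shared-resources pool, for a payoff of 22.69.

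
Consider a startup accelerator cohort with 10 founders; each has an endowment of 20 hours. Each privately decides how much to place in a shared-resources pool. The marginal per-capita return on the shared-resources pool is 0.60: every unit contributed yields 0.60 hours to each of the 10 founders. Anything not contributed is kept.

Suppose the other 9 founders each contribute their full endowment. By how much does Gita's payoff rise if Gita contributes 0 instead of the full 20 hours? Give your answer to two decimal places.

Switching from a contribution of 20 to 0 lets Gita keep an extra 20 hours, but lowers the shared-resources pool by 20, which costs Gita their own share of that drop: 0.60 × 20 = 12.00.
Net gain = 20 − 12.00 = 8.00. The private return per contributed unit (0.60) is below 1, so free-riding is indeed the best response regardless of what the others do.

8.00 hours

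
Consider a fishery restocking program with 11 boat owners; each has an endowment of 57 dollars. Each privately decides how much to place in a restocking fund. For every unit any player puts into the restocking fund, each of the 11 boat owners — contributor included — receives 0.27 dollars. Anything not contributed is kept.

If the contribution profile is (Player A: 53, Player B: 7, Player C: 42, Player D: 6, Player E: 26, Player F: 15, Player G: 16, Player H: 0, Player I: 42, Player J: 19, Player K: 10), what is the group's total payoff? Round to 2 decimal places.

1091.92 dollars

Total contributed: 53 + 7 + 42 + 6 + 26 + 15 + 16 + 0 + 42 + 19 + 10 = 236; total kept: 11 × 57 − 236 = 391.
The restocking fund pays out 0.27 × 11 × 236 = 700.92 in aggregate.
Group total = 391 + 700.92 = 1091.92.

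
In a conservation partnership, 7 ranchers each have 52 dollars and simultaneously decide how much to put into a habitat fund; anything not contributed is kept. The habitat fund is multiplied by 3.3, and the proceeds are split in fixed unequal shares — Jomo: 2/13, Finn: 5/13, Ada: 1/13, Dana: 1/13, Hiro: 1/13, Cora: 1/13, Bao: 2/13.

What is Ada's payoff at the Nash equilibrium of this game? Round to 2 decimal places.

65.20 dollars

For player j, contributing a unit is worthwhile iff 3.3 × (j's share) ≥ 1, i.e. iff j's share is at least 0.3030.
Only Finn (5/13) clears that bar, contributing 52; the remaining 6 contribute 0. Total contributed: 52.
Ada keeps 52 and receives 3.3 × 52 × 1/13 = 13.20 from the habitat fund, for a payoff of 65.20.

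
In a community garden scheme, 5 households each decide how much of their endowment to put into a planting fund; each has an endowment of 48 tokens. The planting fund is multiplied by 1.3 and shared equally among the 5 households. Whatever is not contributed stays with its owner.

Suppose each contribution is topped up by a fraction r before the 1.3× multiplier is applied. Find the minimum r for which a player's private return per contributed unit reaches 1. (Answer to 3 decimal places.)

With matching at rate r, one contributed unit becomes (1 + r) in the planting fund and returns 1.3 × (1 + r) / 5 to the contributor.
Setting this equal to 1: 1 + r = 5/1.3 = 3.8462.
So the minimum matching rate is r = 3.8462 − 1 = 2.846.

2.846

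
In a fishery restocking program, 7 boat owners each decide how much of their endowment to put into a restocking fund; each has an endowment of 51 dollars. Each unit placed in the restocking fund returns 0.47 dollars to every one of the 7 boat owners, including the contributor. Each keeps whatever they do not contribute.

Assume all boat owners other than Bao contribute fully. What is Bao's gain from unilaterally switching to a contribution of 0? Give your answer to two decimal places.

Switching from a contribution of 51 to 0 lets Bao keep an extra 51 dollars, but lowers the restocking fund by 51, which costs Bao their own share of that drop: 0.47 × 51 = 23.97.
Net gain = 51 − 23.97 = 27.03. The private return per contributed unit (0.47) is below 1, so free-riding is indeed the best response regardless of what the others do.

27.03 dollars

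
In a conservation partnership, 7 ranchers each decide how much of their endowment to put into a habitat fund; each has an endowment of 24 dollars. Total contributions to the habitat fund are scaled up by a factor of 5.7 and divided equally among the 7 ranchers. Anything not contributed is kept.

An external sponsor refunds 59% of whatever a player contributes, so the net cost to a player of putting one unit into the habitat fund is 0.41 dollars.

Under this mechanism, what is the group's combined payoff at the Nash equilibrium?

1056.72 dollars

The effective private return per unit is now (5.7/7) / 0.41 = 1.9861 > 1, so every player's dominant strategy flips to full contribution.
At the Nash equilibrium everyone contributes 24. Group total payoff = 7 × (24 × 0.59 + 5.7 × 24) = 1056.72.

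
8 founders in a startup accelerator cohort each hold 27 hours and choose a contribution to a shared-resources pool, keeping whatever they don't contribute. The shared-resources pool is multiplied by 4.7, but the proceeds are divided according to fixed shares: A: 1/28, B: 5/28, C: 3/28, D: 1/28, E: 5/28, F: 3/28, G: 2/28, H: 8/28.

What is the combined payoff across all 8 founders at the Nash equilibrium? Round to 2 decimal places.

For player j, contributing a unit is worthwhile iff 4.7 × (j's share) ≥ 1, i.e. iff j's share is at least 0.2128.
Only H (8/28) clears that bar, contributing 27; the remaining 7 contribute 0. Total contributed: 27.
The shared-resources pool pays out 4.7 × 27 = 126.90 in total (split across the unequal shares, but the aggregate is all that matters for the group sum).
The 7 free-riders keep 27 each, adding 189. Group total = 189 + 126.90 = 315.90.

315.90 hours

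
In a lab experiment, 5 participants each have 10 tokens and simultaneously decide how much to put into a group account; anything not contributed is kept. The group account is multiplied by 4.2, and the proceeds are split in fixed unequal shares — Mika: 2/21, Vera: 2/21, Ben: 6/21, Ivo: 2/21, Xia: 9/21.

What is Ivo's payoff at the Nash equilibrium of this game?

18.00 tokens

A player with share s gets back 4.2·s per unit contributed, so full contribution is dominant for anyone with s > 1/4.2 = 0.2381 and zero contribution is dominant for anyone below.
Ben and Xia are above the threshold, contributing 10 each; the remaining 3 contribute 0. Total contributed: 20.
Ivo keeps 10 and receives 4.2 × 20 × 2/21 = 8.00 from the group account, for a payoff of 18.00.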